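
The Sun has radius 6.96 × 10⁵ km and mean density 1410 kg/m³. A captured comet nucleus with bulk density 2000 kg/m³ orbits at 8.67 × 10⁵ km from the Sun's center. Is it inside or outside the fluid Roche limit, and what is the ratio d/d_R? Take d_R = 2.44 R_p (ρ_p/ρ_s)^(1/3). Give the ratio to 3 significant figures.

inside; d/d_R ≈ 0.574

d_R = 2.44 × (6.96 × 10⁵ km) × (1410/2000)^(1/3) = 1.511 × 10⁶ km
d/d_R = (8.67 × 10⁵) / (1.511 × 10⁶) = 0.574
Since d/d_R < 1, the body is inside the Roche limit.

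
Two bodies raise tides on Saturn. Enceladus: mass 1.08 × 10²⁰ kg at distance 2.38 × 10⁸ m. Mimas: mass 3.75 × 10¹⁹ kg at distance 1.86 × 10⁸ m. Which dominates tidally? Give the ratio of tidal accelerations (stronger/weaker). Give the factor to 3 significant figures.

Compare M/d³ for the two perturbers:
Enceladus: (1.08 × 10²⁰) / (2.38 × 10⁸)³ = 8.011 × 10⁻⁶
Mimas: (3.75 × 10¹⁹) / (1.86 × 10⁸)³ = 5.828 × 10⁻⁶
Ratio (larger/smaller) = 1.37

Enceladus, by a factor of ≈ 1.37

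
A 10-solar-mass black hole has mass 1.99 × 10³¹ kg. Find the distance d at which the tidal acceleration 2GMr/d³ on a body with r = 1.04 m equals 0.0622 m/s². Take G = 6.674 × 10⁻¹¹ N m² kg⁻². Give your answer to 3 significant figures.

3.54 × 10⁷ m

2GMr/d³ = a_tidal  ⇒  d = (2GMr / a_tidal)^(1/3)
d = (2 × 6.674×10⁻¹¹ × (1.99 × 10³¹) × (1.04) / (0.0622))^(1/3)
  = 3.54 × 10⁷ m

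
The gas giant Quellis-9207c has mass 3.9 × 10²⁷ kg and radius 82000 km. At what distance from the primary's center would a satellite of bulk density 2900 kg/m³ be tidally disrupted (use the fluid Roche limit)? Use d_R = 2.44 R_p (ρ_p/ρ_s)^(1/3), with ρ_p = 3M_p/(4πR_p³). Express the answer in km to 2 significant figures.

ρ_p = 3M_p/(4πR_p³) = 3 × (3.9 × 10²⁷) / (4π × (8.2 × 10⁷ m)³) = 1700 kg/m³
d_R = 2.44 × 82000 km × (1700/2900)^(1/3)
    = 1.7 × 10⁵ km

1.7 × 10⁵ km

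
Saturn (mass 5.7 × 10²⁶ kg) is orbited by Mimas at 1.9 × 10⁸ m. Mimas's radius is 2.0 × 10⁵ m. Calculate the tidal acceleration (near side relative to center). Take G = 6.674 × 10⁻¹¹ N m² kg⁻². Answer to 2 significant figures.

2.2 × 10⁻³ m/s²

Δg = 2GMr/d³
   = 2 × (6.674 × 10⁻¹¹) × (5.7 × 10²⁶) × (2.0 × 10⁵) / (1.9 × 10⁸)³
   = 2.2 × 10⁻³ m/s²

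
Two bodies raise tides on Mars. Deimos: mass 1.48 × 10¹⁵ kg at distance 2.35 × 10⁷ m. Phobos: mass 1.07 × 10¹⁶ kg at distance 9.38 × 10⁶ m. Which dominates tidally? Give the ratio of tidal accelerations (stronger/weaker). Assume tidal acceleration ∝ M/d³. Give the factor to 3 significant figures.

Tidal acceleration ∝ M/d³, so compare M/d³ for each.
Deimos: (1.48 × 10¹⁵) / (2.35 × 10⁷)³ = 1.140 × 10⁻⁷
Phobos: (1.07 × 10¹⁶) / (9.38 × 10⁶)³ = 1.297 × 10⁻⁵
Ratio (larger/smaller) = 114

Phobos, by a factor of ≈ 114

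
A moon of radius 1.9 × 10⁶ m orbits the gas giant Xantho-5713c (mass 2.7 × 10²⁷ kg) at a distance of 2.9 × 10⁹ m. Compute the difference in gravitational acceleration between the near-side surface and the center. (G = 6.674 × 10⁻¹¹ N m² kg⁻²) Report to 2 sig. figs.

Δa = 2GMr/d³
   = 2 × (6.674 × 10⁻¹¹) × (2.7 × 10²⁷) × (1.9 × 10⁶) / (2.9 × 10⁹)³
   = 2.8 × 10⁻⁵ m/s²

2.8 × 10⁻⁵ m/s²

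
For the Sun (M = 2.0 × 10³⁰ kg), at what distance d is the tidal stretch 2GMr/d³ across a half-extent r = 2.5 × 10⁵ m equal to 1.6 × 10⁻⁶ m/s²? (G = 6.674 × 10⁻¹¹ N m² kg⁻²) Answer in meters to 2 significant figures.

2GMr/d³ = a_tidal  ⇒  d = (2GMr / a_tidal)^(1/3)
d = (2 × 6.674×10⁻¹¹ × (2.0 × 10³⁰) × (2.5 × 10⁵) / (1.6 × 10⁻⁶))^(1/3)
  = 3.5 × 10¹⁰ m

3.5 × 10¹⁰ m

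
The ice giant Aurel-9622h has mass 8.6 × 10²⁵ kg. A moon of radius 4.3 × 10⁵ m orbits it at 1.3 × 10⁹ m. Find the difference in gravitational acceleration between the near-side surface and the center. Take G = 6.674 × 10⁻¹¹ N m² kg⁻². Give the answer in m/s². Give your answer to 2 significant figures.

2.2 × 10⁻⁶ m/s²

a_tidal = 2GMr/d³
        = 2 × (6.674 × 10⁻¹¹) × (8.6 × 10²⁵) × (4.3 × 10⁵) / (1.3 × 10⁹)³
        = 2.2 × 10⁻⁶ m/s²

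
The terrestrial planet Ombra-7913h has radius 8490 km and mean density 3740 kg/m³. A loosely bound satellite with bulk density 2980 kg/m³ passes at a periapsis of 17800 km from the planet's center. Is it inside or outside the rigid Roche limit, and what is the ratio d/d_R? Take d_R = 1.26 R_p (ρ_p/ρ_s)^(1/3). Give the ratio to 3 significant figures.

d_R = 1.26 × (8490 km) × (3740/2980)^(1/3) = 11540 km
d/d_R = (17800) / (11540) = 1.54
Since d/d_R > 1, the body is outside the Roche limit.

outside; d/d_R ≈ 1.54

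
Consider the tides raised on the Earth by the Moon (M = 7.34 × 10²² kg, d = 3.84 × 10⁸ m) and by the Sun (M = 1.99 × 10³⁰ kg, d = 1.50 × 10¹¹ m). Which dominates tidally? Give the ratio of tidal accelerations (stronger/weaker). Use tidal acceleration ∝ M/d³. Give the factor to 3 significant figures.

Compare M/d³ for the two perturbers:
The Moon: (7.34 × 10²²) / (3.84 × 10⁸)³ = 1.296 × 10⁻³
The Sun: (1.99 × 10³⁰) / (1.50 × 10¹¹)³ = 5.896 × 10⁻⁴
Ratio (larger/smaller) = 2.20

The Moon, by a factor of ≈ 2.20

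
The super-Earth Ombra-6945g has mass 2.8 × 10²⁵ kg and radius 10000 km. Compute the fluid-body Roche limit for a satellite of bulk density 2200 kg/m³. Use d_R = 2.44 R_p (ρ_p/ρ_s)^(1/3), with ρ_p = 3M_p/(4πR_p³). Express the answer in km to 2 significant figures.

35000 km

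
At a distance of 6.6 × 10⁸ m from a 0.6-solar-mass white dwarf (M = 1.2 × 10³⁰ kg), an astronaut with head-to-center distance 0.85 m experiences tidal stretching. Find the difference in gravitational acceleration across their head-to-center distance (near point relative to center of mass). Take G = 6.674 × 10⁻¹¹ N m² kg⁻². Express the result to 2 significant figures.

4.7 × 10⁻⁷ m/s²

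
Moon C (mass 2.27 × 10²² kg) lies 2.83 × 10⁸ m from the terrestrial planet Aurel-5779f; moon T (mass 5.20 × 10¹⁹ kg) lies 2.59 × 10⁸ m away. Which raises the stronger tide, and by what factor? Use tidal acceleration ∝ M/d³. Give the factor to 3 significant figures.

Tidal acceleration ∝ M/d³, so compare M/d³ for each.
Moon C: (2.27 × 10²²) / (2.83 × 10⁸)³ = 1.002 × 10⁻³
Moon T: (5.20 × 10¹⁹) / (2.59 × 10⁸)³ = 2.993 × 10⁻⁶
Ratio (larger/smaller) = 335

Moon C, by a factor of ≈ 335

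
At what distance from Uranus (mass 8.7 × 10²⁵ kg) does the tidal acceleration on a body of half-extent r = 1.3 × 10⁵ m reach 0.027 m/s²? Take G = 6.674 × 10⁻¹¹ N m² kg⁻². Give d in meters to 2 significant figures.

3.8 × 10⁷ m

2GMr/d³ = a_tidal  ⇒  d = (2GMr / a_tidal)^(1/3)
d = (2 × 6.674×10⁻¹¹ × (8.7 × 10²⁵) × (1.3 × 10⁵) / (0.027))^(1/3)
  = 3.8 × 10⁷ m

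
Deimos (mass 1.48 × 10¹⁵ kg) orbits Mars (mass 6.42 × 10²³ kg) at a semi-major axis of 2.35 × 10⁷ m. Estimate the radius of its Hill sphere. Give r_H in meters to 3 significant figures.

r_H ≈ a (m/3M)^(1/3)
    = (2.35 × 10⁷) × (1.48 × 10¹⁵ / (3 × 6.42 × 10²³))^(1/3)
    = 2.15 × 10⁴ m

2.15 × 10⁴ m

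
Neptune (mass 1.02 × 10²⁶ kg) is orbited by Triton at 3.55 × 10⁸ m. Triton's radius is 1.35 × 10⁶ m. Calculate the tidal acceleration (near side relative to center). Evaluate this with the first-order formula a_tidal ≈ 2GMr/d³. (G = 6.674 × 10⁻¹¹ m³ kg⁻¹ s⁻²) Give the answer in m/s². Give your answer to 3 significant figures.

4.11 × 10⁻⁴ m/s²

a_tidal = 2GMr/d³
        = 2 × (6.674 × 10⁻¹¹) × (1.02 × 10²⁶) × (1.35 × 10⁶) / (3.55 × 10⁸)³
        = 4.11 × 10⁻⁴ m/s²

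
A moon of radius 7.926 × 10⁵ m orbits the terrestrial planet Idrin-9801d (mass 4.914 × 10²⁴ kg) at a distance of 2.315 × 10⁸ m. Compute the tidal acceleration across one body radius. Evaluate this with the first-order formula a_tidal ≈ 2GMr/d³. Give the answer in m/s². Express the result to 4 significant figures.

4.190 × 10⁻⁵ m/s²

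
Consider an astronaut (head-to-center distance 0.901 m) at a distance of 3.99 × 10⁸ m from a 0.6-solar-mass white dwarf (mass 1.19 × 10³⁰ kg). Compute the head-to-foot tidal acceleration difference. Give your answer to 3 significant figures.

4.51 × 10⁻⁶ m/s²

Differencing GM/(d−r)² and GM/(d+r)² to first order in r/d gives 4GMr/d³.
Δg = 4GMr/d³
   = 4 × (6.674 × 10⁻¹¹) × (1.19 × 10³⁰) × (0.901) / (3.99 × 10⁸)³
   = 4.51 × 10⁻⁶ m/s²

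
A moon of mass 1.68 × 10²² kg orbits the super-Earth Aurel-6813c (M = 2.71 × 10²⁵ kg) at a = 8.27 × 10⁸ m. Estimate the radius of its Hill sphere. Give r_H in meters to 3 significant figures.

r_H ≈ a (m/3M)^(1/3)
    = (8.27 × 10⁸) × (1.68 × 10²² / (3 × 2.71 × 10²⁵))^(1/3)
    = 4.89 × 10⁷ m

4.89 × 10⁷ m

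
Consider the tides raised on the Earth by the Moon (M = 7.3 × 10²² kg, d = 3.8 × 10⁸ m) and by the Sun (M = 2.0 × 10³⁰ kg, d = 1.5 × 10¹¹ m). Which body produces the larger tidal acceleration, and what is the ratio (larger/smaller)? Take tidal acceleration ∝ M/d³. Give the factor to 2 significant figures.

The Moon, by a factor of ≈ 2.2

Tidal acceleration ∝ M/d³, so compare M/d³ for each.
The Moon: (7.3 × 10²²) / (3.8 × 10⁸)³ = 1.330 × 10⁻³
The Sun: (2.0 × 10³⁰) / (1.5 × 10¹¹)³ = 5.926 × 10⁻⁴
Ratio (larger/smaller) = 2.2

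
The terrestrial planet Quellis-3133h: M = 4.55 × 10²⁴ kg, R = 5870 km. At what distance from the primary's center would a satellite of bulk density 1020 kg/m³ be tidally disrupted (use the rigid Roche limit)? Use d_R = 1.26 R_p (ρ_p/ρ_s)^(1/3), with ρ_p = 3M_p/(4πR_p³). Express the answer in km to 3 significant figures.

12900 km

ρ_p = 3M_p/(4πR_p³) = 3 × (4.55 × 10²⁴) / (4π × (5.87 × 10⁶ m)³) = 5370 kg/m³
d_R = 1.26 × 5870 km × (5370/1020)^(1/3)
    = 12900 km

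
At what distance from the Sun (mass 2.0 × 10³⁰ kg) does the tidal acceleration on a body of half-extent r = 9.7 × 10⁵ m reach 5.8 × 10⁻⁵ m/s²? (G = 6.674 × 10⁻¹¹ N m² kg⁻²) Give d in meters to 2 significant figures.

1.6 × 10¹⁰ m

2GMr/d³ = a_tidal  ⇒  d = (2GMr / a_tidal)^(1/3)
d = (2 × 6.674×10⁻¹¹ × (2.0 × 10³⁰) × (9.7 × 10⁵) / (5.8 × 10⁻⁵))^(1/3)
  = 1.6 × 10¹⁰ m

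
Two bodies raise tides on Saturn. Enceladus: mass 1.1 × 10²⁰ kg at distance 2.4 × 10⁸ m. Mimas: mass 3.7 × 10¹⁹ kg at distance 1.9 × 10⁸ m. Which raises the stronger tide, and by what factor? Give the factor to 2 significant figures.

Enceladus, by a factor of ≈ 1.5

Compare M/d³ for the two perturbers:
Enceladus: (1.1 × 10²⁰) / (2.4 × 10⁸)³ = 7.957 × 10⁻⁶
Mimas: (3.7 × 10¹⁹) / (1.9 × 10⁸)³ = 5.394 × 10⁻⁶
Ratio (larger/smaller) = 1.5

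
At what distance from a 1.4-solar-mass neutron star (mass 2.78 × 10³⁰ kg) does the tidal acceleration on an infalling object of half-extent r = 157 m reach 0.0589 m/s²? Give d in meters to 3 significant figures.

9.96 × 10⁷ m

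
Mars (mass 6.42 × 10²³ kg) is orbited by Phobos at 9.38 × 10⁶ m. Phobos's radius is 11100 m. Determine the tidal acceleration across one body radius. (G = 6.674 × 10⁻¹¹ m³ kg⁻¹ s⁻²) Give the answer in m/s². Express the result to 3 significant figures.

a_tidal = 2GMr/d³
        = 2 × (6.674 × 10⁻¹¹) × (6.42 × 10²³) × (11100) / (9.38 × 10⁶)³
        = 1.15 × 10⁻³ m/s²

1.15 × 10⁻³ m/s²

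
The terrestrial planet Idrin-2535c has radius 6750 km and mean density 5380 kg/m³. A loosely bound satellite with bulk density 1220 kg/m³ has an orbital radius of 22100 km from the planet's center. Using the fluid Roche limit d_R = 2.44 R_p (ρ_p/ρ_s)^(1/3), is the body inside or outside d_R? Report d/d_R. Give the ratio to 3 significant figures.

inside; d/d_R ≈ 0.818

d_R = 2.44 × (6750 km) × (5380/1220)^(1/3) = 27010 km
d/d_R = (22100) / (27010) = 0.818
Since d/d_R < 1, the body is inside the Roche limit.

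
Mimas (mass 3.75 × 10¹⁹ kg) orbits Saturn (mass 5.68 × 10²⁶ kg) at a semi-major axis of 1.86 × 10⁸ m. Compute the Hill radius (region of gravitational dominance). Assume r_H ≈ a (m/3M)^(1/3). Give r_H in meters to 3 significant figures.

5.21 × 10⁵ m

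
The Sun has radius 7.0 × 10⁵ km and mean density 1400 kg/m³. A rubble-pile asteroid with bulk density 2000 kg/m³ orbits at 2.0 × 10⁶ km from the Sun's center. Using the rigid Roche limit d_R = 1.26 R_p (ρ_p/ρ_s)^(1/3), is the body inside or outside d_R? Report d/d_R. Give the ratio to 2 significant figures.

d_R = 1.26 × (7.0 × 10⁵ km) × (1400/2000)^(1/3) = 7.831 × 10⁵ km
d/d_R = (2.0 × 10⁶) / (7.831 × 10⁵) = 2.6
Since d/d_R > 1, the body is outside the Roche limit.

outside; d/d_R ≈ 2.6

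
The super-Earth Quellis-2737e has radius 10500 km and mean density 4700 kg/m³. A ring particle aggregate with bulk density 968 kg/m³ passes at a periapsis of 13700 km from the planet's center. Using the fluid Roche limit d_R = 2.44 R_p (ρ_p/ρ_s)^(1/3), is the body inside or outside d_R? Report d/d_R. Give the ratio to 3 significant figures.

d_R = 2.44 × (10500 km) × (4700/968)^(1/3) = 43380 km
d/d_R = (13700) / (43380) = 0.316
Since d/d_R < 1, the body is inside the Roche limit.

inside; d/d_R ≈ 0.316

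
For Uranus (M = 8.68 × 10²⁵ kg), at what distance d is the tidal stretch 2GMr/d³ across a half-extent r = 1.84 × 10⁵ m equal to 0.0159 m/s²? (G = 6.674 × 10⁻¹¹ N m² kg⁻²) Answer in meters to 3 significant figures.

5.12 × 10⁷ m

2GMr/d³ = a_tidal  ⇒  d = (2GMr / a_tidal)^(1/3)
d = (2 × 6.674×10⁻¹¹ × (8.68 × 10²⁵) × (1.84 × 10⁵) / (0.0159))^(1/3)
  = 5.12 × 10⁷ m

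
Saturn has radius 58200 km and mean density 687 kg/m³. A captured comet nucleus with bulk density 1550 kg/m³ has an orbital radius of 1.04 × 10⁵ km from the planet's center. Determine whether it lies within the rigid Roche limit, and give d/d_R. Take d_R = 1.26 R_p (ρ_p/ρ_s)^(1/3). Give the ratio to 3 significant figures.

d_R = 1.26 × (58200 km) × (687/1550)^(1/3) = 55910 km
d/d_R = (1.04 × 10⁵) / (55910) = 1.86
Since d/d_R > 1, the body is outside the Roche limit.

outside; d/d_R ≈ 1.86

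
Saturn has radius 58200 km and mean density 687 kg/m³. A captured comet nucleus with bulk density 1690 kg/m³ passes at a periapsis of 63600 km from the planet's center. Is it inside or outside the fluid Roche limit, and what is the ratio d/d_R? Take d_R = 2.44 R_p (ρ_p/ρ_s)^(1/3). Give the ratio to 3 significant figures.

d_R = 2.44 × (58200 km) × (687/1690)^(1/3) = 1.052 × 10⁵ km
d/d_R = (63600) / (1.052 × 10⁵) = 0.605
Since d/d_R < 1, the body is inside the Roche limit.

inside; d/d_R ≈ 0.605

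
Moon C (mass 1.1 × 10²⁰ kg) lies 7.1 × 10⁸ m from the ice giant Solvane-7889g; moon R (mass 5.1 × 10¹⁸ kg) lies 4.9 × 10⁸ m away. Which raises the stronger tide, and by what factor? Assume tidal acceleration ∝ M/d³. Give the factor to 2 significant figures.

Moon C, by a factor of ≈ 7.1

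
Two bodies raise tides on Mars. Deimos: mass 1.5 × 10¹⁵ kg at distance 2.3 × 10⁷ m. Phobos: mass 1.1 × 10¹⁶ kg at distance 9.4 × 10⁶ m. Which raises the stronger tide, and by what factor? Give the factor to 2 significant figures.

Phobos, by a factor of ≈ 110

The tide-raising term goes as M/d³ (the gradient of a 1/d² field).
Deimos: (1.5 × 10¹⁵) / (2.3 × 10⁷)³ = 1.233 × 10⁻⁷
Phobos: (1.1 × 10¹⁶) / (9.4 × 10⁶)³ = 1.324 × 10⁻⁵
Ratio (larger/smaller) = 110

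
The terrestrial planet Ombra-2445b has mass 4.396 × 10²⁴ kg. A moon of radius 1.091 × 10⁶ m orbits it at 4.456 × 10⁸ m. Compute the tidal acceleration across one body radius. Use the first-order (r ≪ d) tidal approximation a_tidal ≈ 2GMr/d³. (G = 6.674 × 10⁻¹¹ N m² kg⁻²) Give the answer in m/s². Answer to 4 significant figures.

7.235 × 10⁻⁶ m/s²

a_tidal = 2GMr/d³
        = 2 × (6.674 × 10⁻¹¹) × (4.396 × 10²⁴) × (1.091 × 10⁶) / (4.456 × 10⁸)³
        = 7.235 × 10⁻⁶ m/s²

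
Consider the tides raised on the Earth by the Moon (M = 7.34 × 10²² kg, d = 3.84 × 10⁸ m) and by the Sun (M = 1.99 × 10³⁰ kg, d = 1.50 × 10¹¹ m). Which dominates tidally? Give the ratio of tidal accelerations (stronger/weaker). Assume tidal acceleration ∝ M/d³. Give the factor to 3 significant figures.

The Moon, by a factor of ≈ 2.20

Tidal stretch scales as M/d³; compute that for each body.
The Moon: (7.34 × 10²²) / (3.84 × 10⁸)³ = 1.296 × 10⁻³
The Sun: (1.99 × 10³⁰) / (1.50 × 10¹¹)³ = 5.896 × 10⁻⁴
Ratio (larger/smaller) = 2.20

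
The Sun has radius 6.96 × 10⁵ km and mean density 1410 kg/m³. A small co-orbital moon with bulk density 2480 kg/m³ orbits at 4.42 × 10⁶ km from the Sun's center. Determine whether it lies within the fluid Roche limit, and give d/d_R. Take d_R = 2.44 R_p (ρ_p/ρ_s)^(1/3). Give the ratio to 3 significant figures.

d_R = 2.44 × (6.96 × 10⁵ km) × (1410/2480)^(1/3) = 1.407 × 10⁶ km
d/d_R = (4.42 × 10⁶) / (1.407 × 10⁶) = 3.14
Since d/d_R > 1, the body is outside the Roche limit.

outside; d/d_R ≈ 3.14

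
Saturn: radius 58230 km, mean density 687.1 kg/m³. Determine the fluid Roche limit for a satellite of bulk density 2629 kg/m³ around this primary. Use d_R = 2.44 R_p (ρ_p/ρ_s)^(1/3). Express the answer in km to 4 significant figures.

90840 km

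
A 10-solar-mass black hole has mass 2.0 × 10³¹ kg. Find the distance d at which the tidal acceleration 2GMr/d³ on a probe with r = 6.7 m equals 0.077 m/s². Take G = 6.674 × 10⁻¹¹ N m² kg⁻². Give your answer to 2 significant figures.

6.1 × 10⁷ m

2GMr/d³ = a_tidal  ⇒  d = (2GMr / a_tidal)^(1/3)
d = (2 × 6.674×10⁻¹¹ × (2.0 × 10³¹) × (6.7) / (0.077))^(1/3)
  = 6.1 × 10⁷ m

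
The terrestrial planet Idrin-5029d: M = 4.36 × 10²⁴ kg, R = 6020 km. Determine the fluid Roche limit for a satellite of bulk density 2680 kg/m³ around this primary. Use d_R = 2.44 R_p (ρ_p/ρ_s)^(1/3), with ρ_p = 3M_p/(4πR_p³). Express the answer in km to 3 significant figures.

17800 km

ρ_p = 3M_p/(4πR_p³) = 3 × (4.36 × 10²⁴) / (4π × (6.02 × 10⁶ m)³) = 4770 kg/m³
d_R = 2.44 × 6020 km × (4770/2680)^(1/3)
    = 17800 km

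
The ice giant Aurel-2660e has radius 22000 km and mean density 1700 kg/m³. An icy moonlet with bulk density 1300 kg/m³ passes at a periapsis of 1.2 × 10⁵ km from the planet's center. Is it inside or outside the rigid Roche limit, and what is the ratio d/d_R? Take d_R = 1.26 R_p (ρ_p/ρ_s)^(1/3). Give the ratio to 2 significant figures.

d_R = 1.26 × (22000 km) × (1700/1300)^(1/3) = 30310 km
d/d_R = (1.2 × 10⁵) / (30310) = 4.0
Since d/d_R > 1, the body is outside the Roche limit.

outside; d/d_R ≈ 4.0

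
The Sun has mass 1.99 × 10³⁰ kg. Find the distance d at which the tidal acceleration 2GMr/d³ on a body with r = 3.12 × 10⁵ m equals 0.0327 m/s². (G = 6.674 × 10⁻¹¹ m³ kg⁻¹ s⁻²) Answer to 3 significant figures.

1.36 × 10⁹ m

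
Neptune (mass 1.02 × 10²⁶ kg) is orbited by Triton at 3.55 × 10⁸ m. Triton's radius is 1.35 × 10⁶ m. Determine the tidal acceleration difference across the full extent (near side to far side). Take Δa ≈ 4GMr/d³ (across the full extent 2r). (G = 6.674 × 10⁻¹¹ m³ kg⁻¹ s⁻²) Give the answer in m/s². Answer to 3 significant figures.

8.22 × 10⁻⁴ m/s²

Δa = 4GMr/d³
   = 4 × (6.674 × 10⁻¹¹) × (1.02 × 10²⁶) × (1.35 × 10⁶) / (3.55 × 10⁸)³
   = 8.22 × 10⁻⁴ m/s²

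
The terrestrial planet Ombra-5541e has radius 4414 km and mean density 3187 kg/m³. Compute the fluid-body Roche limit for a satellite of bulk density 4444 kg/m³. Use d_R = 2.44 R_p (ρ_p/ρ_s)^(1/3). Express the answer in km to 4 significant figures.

9640 km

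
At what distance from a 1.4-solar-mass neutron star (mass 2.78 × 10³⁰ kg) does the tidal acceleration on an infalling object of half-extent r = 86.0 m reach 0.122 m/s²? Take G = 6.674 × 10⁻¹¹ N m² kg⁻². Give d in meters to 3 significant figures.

2GMr/d³ = a_tidal  ⇒  d = (2GMr / a_tidal)^(1/3)
d = (2 × 6.674×10⁻¹¹ × (2.78 × 10³⁰) × (86.0) / (0.122))^(1/3)
  = 6.40 × 10⁷ m

6.40 × 10⁷ m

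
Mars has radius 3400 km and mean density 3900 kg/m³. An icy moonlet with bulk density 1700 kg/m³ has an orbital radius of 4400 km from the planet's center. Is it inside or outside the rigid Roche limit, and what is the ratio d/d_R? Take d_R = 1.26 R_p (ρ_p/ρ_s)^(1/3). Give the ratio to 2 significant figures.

inside; d/d_R ≈ 0.78

d_R = 1.26 × (3400 km) × (3900/1700)^(1/3) = 5650 km
d/d_R = (4400) / (5650) = 0.78
Since d/d_R < 1, the body is inside the Roche limit.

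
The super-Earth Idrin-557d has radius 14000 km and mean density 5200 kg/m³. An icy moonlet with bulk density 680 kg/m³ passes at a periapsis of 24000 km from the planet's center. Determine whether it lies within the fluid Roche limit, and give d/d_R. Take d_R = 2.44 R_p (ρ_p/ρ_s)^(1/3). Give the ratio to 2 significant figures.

d_R = 2.44 × (14000 km) × (5200/680)^(1/3) = 67300 km
d/d_R = (24000) / (67300) = 0.36
Since d/d_R < 1, the body is inside the Roche limit.

inside; d/d_R ≈ 0.36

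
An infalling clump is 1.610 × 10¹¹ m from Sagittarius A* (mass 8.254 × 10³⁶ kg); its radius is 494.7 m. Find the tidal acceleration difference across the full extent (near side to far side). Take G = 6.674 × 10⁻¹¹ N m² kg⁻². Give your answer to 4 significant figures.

2.612 × 10⁻⁴ m/s²

Δa = 4GMr/d³
   = 4 × (6.674 × 10⁻¹¹) × (8.254 × 10³⁶) × (494.7) / (1.610 × 10¹¹)³
   = 2.612 × 10⁻⁴ m/s²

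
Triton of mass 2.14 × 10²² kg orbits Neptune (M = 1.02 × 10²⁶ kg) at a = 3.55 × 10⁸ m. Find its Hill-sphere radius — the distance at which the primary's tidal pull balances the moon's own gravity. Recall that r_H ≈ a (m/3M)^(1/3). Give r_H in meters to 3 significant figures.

1.46 × 10⁷ m

r_H ≈ a (m/3M)^(1/3)
    = (3.55 × 10⁸) × (2.14 × 10²² / (3 × 1.02 × 10²⁶))^(1/3)
    = 1.46 × 10⁷ m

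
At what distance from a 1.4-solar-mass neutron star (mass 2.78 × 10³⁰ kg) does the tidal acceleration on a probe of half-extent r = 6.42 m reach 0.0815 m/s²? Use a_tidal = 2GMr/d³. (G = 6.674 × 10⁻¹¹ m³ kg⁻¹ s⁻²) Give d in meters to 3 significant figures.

3.08 × 10⁷ m

2GMr/d³ = a_tidal  ⇒  d = (2GMr / a_tidal)^(1/3)
d = (2 × 6.674×10⁻¹¹ × (2.78 × 10³⁰) × (6.42) / (0.0815))^(1/3)
  = 3.08 × 10⁷ m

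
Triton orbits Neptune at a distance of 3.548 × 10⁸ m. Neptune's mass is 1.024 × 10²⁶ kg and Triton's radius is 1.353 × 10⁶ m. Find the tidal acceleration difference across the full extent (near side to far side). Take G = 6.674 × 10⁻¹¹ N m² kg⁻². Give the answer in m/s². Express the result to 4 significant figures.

8.281 × 10⁻⁴ m/s²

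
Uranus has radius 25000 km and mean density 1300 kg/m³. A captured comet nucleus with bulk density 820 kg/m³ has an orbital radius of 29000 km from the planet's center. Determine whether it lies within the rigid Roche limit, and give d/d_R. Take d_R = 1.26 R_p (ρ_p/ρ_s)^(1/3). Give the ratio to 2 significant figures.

d_R = 1.26 × (25000 km) × (1300/820)^(1/3) = 36730 km
d/d_R = (29000) / (36730) = 0.79
Since d/d_R < 1, the body is inside the Roche limit.

inside; d/d_R ≈ 0.79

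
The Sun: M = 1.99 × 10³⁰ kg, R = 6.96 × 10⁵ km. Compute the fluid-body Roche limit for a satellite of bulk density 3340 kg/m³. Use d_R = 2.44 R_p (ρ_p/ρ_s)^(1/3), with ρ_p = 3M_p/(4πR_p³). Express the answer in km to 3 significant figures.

1.27 × 10⁶ km

ρ_p = 3M_p/(4πR_p³) = 3 × (1.99 × 10³⁰) / (4π × (6.96 × 10⁸ m)³) = 1410 kg/m³
d_R = 2.44 × 6.96 × 10⁵ km × (1410/3340)^(1/3)
    = 1.27 × 10⁶ km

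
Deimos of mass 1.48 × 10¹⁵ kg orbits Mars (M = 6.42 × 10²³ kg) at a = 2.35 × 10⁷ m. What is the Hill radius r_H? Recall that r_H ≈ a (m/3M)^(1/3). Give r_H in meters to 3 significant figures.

2.15 × 10⁴ m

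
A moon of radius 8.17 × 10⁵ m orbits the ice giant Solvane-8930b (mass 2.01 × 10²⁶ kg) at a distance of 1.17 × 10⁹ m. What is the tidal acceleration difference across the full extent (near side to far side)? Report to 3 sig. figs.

2.74 × 10⁻⁵ m/s²

Differencing GM/(d−r)² and GM/(d+r)² to first order in r/d gives 4GMr/d³.
a_tidal = 4GMr/d³
        = 4 × (6.674 × 10⁻¹¹) × (2.01 × 10²⁶) × (8.17 × 10⁵) / (1.17 × 10⁹)³
        = 2.74 × 10⁻⁵ m/s²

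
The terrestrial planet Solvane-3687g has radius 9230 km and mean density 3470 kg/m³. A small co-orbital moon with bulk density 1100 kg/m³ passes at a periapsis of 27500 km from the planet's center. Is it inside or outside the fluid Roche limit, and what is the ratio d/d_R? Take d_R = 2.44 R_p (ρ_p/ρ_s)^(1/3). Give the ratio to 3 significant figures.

d_R = 2.44 × (9230 km) × (3470/1100)^(1/3) = 33030 km
d/d_R = (27500) / (33030) = 0.833
Since d/d_R < 1, the body is inside the Roche limit.

inside; d/d_R ≈ 0.833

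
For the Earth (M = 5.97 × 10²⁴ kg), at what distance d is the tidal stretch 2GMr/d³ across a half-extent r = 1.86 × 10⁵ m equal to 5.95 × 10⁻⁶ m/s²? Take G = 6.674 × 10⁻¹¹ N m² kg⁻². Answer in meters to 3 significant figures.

2GMr/d³ = a_tidal  ⇒  d = (2GMr / a_tidal)^(1/3)
d = (2 × 6.674×10⁻¹¹ × (5.97 × 10²⁴) × (1.86 × 10⁵) / (5.95 × 10⁻⁶))^(1/3)
  = 2.92 × 10⁸ m

2.92 × 10⁸ m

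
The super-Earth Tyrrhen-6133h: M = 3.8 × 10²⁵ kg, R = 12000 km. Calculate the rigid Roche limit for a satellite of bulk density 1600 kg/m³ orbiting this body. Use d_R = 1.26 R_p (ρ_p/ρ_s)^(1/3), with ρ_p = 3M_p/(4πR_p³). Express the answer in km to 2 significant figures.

22000 km

ρ_p = 3M_p/(4πR_p³) = 3 × (3.8 × 10²⁵) / (4π × (1.2 × 10⁷ m)³) = 5200 kg/m³
d_R = 1.26 × 12000 km × (5200/1600)^(1/3)
    = 22000 km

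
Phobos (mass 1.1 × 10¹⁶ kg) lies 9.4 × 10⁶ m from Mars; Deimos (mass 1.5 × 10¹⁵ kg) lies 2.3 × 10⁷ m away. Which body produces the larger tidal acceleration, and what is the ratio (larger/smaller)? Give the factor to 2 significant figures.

Tidal acceleration ∝ M/d³, so compare M/d³ for each.
Phobos: (1.1 × 10¹⁶) / (9.4 × 10⁶)³ = 1.324 × 10⁻⁵
Deimos: (1.5 × 10¹⁵) / (2.3 × 10⁷)³ = 1.233 × 10⁻⁷
Ratio (larger/smaller) = 110

Phobos, by a factor of ≈ 110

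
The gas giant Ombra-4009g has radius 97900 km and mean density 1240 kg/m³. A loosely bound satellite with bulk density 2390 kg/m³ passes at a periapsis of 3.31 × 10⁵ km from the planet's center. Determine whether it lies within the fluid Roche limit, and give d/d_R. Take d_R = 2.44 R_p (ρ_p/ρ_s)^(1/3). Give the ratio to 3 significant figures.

d_R = 2.44 × (97900 km) × (1240/2390)^(1/3) = 1.919 × 10⁵ km
d/d_R = (3.31 × 10⁵) / (1.919 × 10⁵) = 1.72
Since d/d_R > 1, the body is outside the Roche limit.

outside; d/d_R ≈ 1.72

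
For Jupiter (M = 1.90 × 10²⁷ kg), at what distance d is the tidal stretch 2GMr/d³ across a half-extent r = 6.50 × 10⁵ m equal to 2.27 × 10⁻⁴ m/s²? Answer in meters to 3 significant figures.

2GMr/d³ = a_tidal  ⇒  d = (2GMr / a_tidal)^(1/3)
d = (2 × 6.674×10⁻¹¹ × (1.90 × 10²⁷) × (6.50 × 10⁵) / (2.27 × 10⁻⁴))^(1/3)
  = 8.99 × 10⁸ m

8.99 × 10⁸ m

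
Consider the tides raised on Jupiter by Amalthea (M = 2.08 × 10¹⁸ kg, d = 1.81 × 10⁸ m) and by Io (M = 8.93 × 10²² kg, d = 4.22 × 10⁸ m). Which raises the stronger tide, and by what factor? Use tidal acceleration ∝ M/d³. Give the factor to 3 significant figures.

Io, by a factor of ≈ 3390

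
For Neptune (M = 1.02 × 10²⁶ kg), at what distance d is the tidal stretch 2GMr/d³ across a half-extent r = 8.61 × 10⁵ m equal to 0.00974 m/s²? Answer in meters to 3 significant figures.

1.06 × 10⁸ m

2GMr/d³ = a_tidal  ⇒  d = (2GMr / a_tidal)^(1/3)
d = (2 × 6.674×10⁻¹¹ × (1.02 × 10²⁶) × (8.61 × 10⁵) / (0.00974))^(1/3)
  = 1.06 × 10⁸ m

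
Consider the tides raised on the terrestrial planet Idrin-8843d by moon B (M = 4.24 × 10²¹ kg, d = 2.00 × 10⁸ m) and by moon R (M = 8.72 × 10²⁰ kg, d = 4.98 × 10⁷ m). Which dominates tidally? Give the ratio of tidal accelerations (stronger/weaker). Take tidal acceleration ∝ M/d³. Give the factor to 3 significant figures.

Moon R, by a factor of ≈ 13.3

Tidal stretch scales as M/d³; compute that for each body.
Moon B: (4.24 × 10²¹) / (2.00 × 10⁸)³ = 5.300 × 10⁻⁴
Moon R: (8.72 × 10²⁰) / (4.98 × 10⁷)³ = 7.060 × 10⁻³
Ratio (larger/smaller) = 13.3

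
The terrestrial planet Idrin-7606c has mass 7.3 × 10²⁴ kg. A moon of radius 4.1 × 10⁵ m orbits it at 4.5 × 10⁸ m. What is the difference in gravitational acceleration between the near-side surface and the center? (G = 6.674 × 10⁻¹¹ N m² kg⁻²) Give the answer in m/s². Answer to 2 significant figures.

4.4 × 10⁻⁶ m/s²

a_tidal = 2GMr/d³
        = 2 × (6.674 × 10⁻¹¹) × (7.3 × 10²⁴) × (4.1 × 10⁵) / (4.5 × 10⁸)³
        = 4.4 × 10⁻⁶ m/s²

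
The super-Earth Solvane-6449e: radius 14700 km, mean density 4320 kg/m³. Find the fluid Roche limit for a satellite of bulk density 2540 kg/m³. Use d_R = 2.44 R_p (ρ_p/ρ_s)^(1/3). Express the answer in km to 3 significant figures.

42800 km

d_R = 2.44 × 14700 km × (4320/2540)^(1/3)
    = 42800 km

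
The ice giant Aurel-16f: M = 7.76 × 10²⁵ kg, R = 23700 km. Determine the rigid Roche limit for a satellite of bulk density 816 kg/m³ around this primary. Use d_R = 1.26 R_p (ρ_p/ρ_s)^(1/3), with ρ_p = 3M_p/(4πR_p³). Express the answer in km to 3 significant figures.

35700 km

ρ_p = 3M_p/(4πR_p³) = 3 × (7.76 × 10²⁵) / (4π × (2.37 × 10⁷ m)³) = 1390 kg/m³
d_R = 1.26 × 23700 km × (1390/816)^(1/3)
    = 35700 km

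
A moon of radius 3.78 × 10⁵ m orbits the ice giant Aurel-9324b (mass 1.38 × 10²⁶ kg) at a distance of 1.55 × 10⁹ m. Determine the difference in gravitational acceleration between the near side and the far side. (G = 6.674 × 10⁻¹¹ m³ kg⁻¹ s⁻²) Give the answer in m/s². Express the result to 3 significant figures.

3.74 × 10⁻⁶ m/s²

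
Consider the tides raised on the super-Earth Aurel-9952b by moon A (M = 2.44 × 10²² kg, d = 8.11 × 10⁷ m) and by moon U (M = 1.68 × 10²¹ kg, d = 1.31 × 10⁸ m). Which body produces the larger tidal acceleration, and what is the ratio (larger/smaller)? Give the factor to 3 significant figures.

The tide-raising term goes as M/d³ (the gradient of a 1/d² field).
Moon A: (2.44 × 10²²) / (8.11 × 10⁷)³ = 4.574 × 10⁻²
Moon U: (1.68 × 10²¹) / (1.31 × 10⁸)³ = 7.473 × 10⁻⁴
Ratio (larger/smaller) = 61.2

Moon A, by a factor of ≈ 61.2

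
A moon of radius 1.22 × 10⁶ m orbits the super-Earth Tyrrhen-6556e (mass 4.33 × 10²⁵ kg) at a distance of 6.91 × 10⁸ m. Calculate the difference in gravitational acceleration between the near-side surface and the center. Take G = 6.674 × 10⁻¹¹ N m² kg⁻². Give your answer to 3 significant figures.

2.14 × 10⁻⁵ m/s²

Δg = 2GMr/d³
   = 2 × (6.674 × 10⁻¹¹) × (4.33 × 10²⁵) × (1.22 × 10⁶) / (6.91 × 10⁸)³
   = 2.14 × 10⁻⁵ m/s²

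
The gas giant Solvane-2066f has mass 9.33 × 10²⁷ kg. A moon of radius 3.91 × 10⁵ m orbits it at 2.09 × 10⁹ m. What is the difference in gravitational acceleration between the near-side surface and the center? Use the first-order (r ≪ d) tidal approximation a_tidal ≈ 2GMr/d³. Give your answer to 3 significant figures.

5.33 × 10⁻⁵ m/s²

Differencing GM/(d−r)² and GM/d² to first order in r/d gives 2GMr/d³.
Δa = 2GMr/d³
   = 2 × (6.674 × 10⁻¹¹) × (9.33 × 10²⁷) × (3.91 × 10⁵) / (2.09 × 10⁹)³
   = 5.33 × 10⁻⁵ m/s²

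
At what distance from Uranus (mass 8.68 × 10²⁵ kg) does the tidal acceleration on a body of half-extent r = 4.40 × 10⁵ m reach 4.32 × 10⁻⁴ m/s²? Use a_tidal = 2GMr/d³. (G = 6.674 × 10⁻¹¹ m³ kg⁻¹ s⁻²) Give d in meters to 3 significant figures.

2.28 × 10⁸ m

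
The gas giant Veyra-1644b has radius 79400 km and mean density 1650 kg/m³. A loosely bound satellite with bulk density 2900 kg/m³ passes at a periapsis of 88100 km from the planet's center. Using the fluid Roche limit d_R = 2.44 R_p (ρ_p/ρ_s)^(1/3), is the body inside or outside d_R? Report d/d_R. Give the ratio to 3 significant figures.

inside; d/d_R ≈ 0.549

d_R = 2.44 × (79400 km) × (1650/2900)^(1/3) = 1.605 × 10⁵ km
d/d_R = (88100) / (1.605 × 10⁵) = 0.549
Since d/d_R < 1, the body is inside the Roche limit.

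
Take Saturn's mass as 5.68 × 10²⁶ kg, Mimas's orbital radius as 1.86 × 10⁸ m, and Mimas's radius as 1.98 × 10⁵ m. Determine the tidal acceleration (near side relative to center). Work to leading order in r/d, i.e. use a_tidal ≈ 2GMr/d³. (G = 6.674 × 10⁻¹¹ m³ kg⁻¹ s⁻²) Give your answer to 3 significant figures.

2.33 × 10⁻³ m/s²

a_tidal = 2GMr/d³
        = 2 × (6.674 × 10⁻¹¹) × (5.68 × 10²⁶) × (1.98 × 10⁵) / (1.86 × 10⁸)³
        = 2.33 × 10⁻³ m/s²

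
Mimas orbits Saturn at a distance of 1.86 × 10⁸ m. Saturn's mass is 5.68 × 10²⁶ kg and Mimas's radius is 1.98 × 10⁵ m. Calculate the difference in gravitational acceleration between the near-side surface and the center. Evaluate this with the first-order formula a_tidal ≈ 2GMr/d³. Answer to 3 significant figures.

Differencing GM/(d−r)² and GM/d² to first order in r/d gives 2GMr/d³.
a_tidal = 2GMr/d³
        = 2 × (6.674 × 10⁻¹¹) × (5.68 × 10²⁶) × (1.98 × 10⁵) / (1.86 × 10⁸)³
        = 2.33 × 10⁻³ m/s²

2.33 × 10⁻³ m/s²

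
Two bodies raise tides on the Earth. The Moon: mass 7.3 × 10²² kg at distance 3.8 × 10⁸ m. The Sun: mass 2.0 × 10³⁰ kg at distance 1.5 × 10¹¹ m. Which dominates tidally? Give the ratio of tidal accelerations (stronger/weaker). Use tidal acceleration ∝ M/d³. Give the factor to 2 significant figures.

Compare M/d³ for the two perturbers:
The Moon: (7.3 × 10²²) / (3.8 × 10⁸)³ = 1.330 × 10⁻³
The Sun: (2.0 × 10³⁰) / (1.5 × 10¹¹)³ = 5.926 × 10⁻⁴
Ratio (larger/smaller) = 2.2

The Moon, by a factor of ≈ 2.2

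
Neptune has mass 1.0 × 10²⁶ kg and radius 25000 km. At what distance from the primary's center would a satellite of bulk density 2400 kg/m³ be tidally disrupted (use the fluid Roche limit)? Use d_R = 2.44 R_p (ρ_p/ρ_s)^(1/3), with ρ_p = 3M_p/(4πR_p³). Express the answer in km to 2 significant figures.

ρ_p = 3M_p/(4πR_p³) = 3 × (1.0 × 10²⁶) / (4π × (2.5 × 10⁷ m)³) = 1500 kg/m³
d_R = 2.44 × 25000 km × (1500/2400)^(1/3)
    = 52000 km

52000 km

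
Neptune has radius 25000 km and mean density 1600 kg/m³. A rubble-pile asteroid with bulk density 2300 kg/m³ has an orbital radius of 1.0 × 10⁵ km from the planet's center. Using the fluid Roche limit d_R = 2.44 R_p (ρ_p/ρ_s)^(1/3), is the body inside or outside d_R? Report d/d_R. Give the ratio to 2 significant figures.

outside; d/d_R ≈ 1.9

d_R = 2.44 × (25000 km) × (1600/2300)^(1/3) = 54050 km
d/d_R = (1.0 × 10⁵) / (54050) = 1.9
Since d/d_R > 1, the body is outside the Roche limit.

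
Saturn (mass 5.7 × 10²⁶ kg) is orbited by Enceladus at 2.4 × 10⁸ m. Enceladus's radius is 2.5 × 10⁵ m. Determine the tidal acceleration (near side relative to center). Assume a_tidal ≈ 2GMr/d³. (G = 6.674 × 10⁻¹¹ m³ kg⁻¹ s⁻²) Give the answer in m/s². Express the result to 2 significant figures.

Δa = 2GMr/d³
   = 2 × (6.674 × 10⁻¹¹) × (5.7 × 10²⁶) × (2.5 × 10⁵) / (2.4 × 10⁸)³
   = 1.4 × 10⁻³ m/s²

1.4 × 10⁻³ m/s²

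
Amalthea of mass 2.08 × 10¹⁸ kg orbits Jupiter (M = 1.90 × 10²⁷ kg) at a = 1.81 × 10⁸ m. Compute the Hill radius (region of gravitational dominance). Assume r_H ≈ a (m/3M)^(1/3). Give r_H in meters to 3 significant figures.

1.29 × 10⁵ m

r_H ≈ a (m/3M)^(1/3)
    = (1.81 × 10⁸) × (2.08 × 10¹⁸ / (3 × 1.90 × 10²⁷))^(1/3)
    = 1.29 × 10⁵ m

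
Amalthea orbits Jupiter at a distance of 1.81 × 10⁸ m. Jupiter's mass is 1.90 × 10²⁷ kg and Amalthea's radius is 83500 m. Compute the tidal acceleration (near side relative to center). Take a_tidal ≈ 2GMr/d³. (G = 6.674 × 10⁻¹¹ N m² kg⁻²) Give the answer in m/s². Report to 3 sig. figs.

3.57 × 10⁻³ m/s²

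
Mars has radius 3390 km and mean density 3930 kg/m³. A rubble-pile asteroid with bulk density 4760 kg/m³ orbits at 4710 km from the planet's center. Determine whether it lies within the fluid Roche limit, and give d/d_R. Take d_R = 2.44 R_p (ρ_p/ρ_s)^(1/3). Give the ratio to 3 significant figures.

d_R = 2.44 × (3390 km) × (3930/4760)^(1/3) = 7760 km
d/d_R = (4710) / (7760) = 0.607
Since d/d_R < 1, the body is inside the Roche limit.

inside; d/d_R ≈ 0.607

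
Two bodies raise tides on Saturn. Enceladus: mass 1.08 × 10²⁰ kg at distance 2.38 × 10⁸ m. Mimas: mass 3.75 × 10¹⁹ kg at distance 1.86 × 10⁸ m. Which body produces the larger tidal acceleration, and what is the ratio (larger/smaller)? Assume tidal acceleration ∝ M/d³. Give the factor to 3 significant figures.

Enceladus, by a factor of ≈ 1.37

Compare M/d³ for the two perturbers:
Enceladus: (1.08 × 10²⁰) / (2.38 × 10⁸)³ = 8.011 × 10⁻⁶
Mimas: (3.75 × 10¹⁹) / (1.86 × 10⁸)³ = 5.828 × 10⁻⁶
Ratio (larger/smaller) = 1.37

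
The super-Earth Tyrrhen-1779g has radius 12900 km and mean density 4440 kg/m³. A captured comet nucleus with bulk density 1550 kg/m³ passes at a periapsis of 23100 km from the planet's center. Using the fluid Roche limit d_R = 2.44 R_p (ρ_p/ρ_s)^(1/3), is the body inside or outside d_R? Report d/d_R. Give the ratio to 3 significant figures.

inside; d/d_R ≈ 0.517

d_R = 2.44 × (12900 km) × (4440/1550)^(1/3) = 44700 km
d/d_R = (23100) / (44700) = 0.517
Since d/d_R < 1, the body is inside the Roche limit.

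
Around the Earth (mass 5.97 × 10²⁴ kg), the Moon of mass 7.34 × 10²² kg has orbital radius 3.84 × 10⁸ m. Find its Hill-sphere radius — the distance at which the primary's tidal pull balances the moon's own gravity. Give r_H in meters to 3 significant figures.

6.15 × 10⁷ m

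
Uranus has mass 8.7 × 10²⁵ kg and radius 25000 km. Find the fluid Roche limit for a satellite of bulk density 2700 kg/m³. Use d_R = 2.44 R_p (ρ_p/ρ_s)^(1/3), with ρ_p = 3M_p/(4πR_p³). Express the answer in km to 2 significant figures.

48000 km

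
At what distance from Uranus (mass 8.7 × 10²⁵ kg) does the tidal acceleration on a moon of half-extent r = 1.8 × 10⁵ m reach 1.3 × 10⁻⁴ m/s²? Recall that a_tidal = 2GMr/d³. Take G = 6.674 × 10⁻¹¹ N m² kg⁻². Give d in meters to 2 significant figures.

2GMr/d³ = a_tidal  ⇒  d = (2GMr / a_tidal)^(1/3)
d = (2 × 6.674×10⁻¹¹ × (8.7 × 10²⁵) × (1.8 × 10⁵) / (1.3 × 10⁻⁴))^(1/3)
  = 2.5 × 10⁸ m

2.5 × 10⁸ m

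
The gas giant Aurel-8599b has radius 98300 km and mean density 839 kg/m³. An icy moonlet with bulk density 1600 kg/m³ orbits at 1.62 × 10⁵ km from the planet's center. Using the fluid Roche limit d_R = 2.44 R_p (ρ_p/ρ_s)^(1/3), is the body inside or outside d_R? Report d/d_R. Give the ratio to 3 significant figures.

d_R = 2.44 × (98300 km) × (839/1600)^(1/3) = 1.934 × 10⁵ km
d/d_R = (1.62 × 10⁵) / (1.934 × 10⁵) = 0.838
Since d/d_R < 1, the body is inside the Roche limit.

inside; d/d_R ≈ 0.838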